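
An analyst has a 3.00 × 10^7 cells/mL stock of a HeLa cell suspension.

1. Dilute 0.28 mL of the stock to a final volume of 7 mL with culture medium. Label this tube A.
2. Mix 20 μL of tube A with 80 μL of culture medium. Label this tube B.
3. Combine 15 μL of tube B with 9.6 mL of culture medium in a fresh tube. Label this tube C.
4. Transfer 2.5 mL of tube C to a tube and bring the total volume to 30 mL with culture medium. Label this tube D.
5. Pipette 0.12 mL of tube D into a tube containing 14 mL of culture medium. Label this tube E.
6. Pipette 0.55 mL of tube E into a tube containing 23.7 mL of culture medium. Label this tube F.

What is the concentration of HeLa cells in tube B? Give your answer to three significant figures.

2.40 × 10^5 cells/mL

Step 1: 0.28 mL brought to 7 mL → factor 7/0.28 = 25
Step 2: 20 μL + 80 μL = 100 μL total → factor 100/20 = 5
Dilution factor through tube B = 25 × 5 = 125
[tube B] = 3.00 × 10^7 cells/mL / 125 = 2.40 × 10^5 cells/mL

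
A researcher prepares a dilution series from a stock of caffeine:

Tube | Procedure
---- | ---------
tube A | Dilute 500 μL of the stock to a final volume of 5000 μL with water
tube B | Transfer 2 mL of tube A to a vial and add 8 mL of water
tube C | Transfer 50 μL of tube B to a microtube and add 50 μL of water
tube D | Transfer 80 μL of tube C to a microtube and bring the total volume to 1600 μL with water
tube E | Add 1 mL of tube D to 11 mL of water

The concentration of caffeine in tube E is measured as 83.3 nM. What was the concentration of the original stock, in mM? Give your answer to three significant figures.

Step 1: 500 μL brought to 5000 μL → factor 5000/500 = 10
Step 2: 2 mL + 8 mL = 10 mL total → factor 10/2 = 5
Step 3: 50 μL + 50 μL = 100 μL total → factor 100/50 = 2
Step 4: 80 μL brought to 1600 μL → factor 1600/80 = 20
Step 5: 1 mL + 11 mL = 12 mL total → factor 12/1 = 12
Overall dilution factor = 10 × 5 × 2 × 20 × 12 = 24000
Stock = 83.3 nM × 24000 = 1.999 × 10^6 nM = 2.00 mM

2.00 mM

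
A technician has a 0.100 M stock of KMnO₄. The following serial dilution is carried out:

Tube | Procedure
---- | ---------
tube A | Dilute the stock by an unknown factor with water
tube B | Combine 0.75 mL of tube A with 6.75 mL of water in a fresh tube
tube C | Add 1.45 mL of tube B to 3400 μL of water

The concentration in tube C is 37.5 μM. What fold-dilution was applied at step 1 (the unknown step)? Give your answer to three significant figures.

79.7-fold

Step 1: unknown factor x
Step 2: 0.75 mL + 6.75 mL = 7.5 mL total → factor 7.5/0.75 = 10
Step 3: 1.45 mL + 3400 μL = 4.85 mL total → factor 4.85/1.45 = 3.3448
Product of known-step factors = 33.448
Overall factor = 0.100 M / (37.5 μM) = 2666.7
x = 2666.7 / 33.448 = 79.7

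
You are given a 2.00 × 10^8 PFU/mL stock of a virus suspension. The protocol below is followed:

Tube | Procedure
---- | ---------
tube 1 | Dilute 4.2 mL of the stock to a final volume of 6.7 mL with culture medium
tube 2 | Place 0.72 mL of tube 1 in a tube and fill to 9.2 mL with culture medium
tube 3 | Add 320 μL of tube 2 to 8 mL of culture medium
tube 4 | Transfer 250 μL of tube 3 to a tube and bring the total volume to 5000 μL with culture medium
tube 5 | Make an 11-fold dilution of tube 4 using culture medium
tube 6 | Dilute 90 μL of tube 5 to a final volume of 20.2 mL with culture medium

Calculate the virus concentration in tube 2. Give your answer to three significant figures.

9.81 × 10^6 PFU/mL

Step 1: 4.2 mL brought to 6.7 mL → factor 6.7/4.2 = 1.5952
Step 2: 0.72 mL brought to 9.2 mL → factor 9.2/0.72 = 12.778
Dilution factor through tube 2 = 1.5952 × 12.778 = 20.384
[tube 2] = 2.00 × 10^8 PFU/mL / 20.384 = 9.81 × 10^6 PFU/mL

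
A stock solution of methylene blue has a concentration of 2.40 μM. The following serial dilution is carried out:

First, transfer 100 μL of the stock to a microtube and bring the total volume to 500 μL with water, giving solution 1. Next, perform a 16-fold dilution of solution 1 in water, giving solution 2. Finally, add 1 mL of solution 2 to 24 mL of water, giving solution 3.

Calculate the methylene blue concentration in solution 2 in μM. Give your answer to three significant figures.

Step 1: 100 μL brought to 500 μL → factor 500/100 = 5
Step 2: 16-fold → factor 16
Dilution factor through solution 2 = 5 × 16 = 80
[solution 2] = 2.40 μM / 80 = 0.0300 μM

0.0300 μM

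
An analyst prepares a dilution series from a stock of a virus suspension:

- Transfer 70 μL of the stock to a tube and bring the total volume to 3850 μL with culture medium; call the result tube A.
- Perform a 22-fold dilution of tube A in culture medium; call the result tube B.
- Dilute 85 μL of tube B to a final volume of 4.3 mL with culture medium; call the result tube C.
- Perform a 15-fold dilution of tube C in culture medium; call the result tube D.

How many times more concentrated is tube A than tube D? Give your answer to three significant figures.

Step 1: 70 μL brought to 3850 μL → factor 3850/70 = 55
Step 2: 22-fold → factor 22
Step 3: 85 μL brought to 4.3 mL → factor 4300/85 = 50.588
Step 4: 15-fold → factor 15
Dilution factor to tube A = 55; to tube D = 9.1818 × 10^5
[tube A]/[tube D] = (factor to tube D)/(factor to tube A) = 9.1818 × 10^5/55 = 1.67 × 10^4

1.67 × 10^4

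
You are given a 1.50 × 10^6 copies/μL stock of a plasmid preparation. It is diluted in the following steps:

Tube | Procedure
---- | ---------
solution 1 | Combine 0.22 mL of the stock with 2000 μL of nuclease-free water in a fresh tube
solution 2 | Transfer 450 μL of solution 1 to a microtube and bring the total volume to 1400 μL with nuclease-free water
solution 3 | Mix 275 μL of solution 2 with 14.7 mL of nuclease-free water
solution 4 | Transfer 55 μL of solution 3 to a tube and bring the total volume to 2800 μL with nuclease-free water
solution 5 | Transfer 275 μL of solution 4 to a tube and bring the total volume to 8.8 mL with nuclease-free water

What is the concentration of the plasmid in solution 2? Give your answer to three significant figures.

Step 1: 0.22 mL + 2000 μL = 2.22 mL total → factor 2.22/0.22 = 10.091
Step 2: 450 μL brought to 1400 μL → factor 1400/450 = 3.1111
Dilution factor through solution 2 = 10.091 × 3.1111 = 31.394
[solution 2] = 1.50 × 10^6 copies/μL / 31.394 = 4.78 × 10^4 copies/μL

4.78 × 10^4 copies/μL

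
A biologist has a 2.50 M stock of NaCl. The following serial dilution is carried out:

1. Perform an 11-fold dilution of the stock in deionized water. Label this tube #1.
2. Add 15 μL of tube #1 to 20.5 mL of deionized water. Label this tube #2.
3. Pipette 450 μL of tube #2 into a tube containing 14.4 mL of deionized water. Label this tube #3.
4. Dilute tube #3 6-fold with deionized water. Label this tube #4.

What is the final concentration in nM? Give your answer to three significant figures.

Step 1: 11-fold → factor 11
Step 2: 15 μL + 20.5 mL = 20515 μL total → factor 20515/15 = 1367.7
Step 3: 450 μL + 14.4 mL = 14850 μL total → factor 14850/450 = 33
Step 4: 6-fold → factor 6
Overall dilution factor = 11 × 1367.7 × 33 × 6 = 2.9788 × 10^6
Final = 2.50 M / 2.9788 × 10^6 = 8.393 × 10^-7 M = 839 nM

839 nM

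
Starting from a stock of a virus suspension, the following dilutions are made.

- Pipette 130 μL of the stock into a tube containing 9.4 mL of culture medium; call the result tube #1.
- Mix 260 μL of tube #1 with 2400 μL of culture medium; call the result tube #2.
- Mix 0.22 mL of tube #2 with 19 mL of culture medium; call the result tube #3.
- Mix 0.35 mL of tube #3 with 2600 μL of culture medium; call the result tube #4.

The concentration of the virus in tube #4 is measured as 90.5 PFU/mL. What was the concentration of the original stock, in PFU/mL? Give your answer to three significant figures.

Step 1: 130 μL + 9.4 mL = 9530 μL total → factor 9530/130 = 73.308
Step 2: 260 μL + 2400 μL = 2660 μL total → factor 2660/260 = 10.231
Step 3: 0.22 mL + 19 mL = 19.22 mL total → factor 19.22/0.22 = 87.364
Step 4: 0.35 mL + 2600 μL = 2.95 mL total → factor 2.95/0.35 = 8.4286
Overall dilution factor = 73.308 × 10.231 × 87.364 × 8.4286 = 5.5226 × 10^5
Stock = 90.5 PFU/mL × 5.5226 × 10^5 = 5.00 × 10^7 PFU/mL

5.00 × 10^7 PFU/mL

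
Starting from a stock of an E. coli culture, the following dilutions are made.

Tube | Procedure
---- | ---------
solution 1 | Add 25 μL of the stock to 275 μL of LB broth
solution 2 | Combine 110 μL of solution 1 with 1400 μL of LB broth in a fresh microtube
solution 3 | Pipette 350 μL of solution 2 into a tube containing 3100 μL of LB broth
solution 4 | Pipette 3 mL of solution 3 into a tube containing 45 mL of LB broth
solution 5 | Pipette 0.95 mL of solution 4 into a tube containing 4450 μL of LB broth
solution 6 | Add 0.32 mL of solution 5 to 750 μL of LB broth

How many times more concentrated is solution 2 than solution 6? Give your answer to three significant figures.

Step 1: 25 μL + 275 μL = 300 μL total → factor 300/25 = 12
Step 2: 110 μL + 1400 μL = 1510 μL total → factor 1510/110 = 13.727
Step 3: 350 μL + 3100 μL = 3450 μL total → factor 3450/350 = 9.8571
Step 4: 3 mL + 45 mL = 48 mL total → factor 48/3 = 16
Step 5: 0.95 mL + 4450 μL = 5.4 mL total → factor 5.4/0.95 = 5.6842
Step 6: 0.32 mL + 750 μL = 1.07 mL total → factor 1.07/0.32 = 3.3438
Dilution factor to solution 2 = 164.73; to solution 6 = 4.9379 × 10^5
[solution 2]/[solution 6] = (factor to solution 6)/(factor to solution 2) = 4.9379 × 10^5/164.73 = 3.00 × 10^3

3.00 × 10^3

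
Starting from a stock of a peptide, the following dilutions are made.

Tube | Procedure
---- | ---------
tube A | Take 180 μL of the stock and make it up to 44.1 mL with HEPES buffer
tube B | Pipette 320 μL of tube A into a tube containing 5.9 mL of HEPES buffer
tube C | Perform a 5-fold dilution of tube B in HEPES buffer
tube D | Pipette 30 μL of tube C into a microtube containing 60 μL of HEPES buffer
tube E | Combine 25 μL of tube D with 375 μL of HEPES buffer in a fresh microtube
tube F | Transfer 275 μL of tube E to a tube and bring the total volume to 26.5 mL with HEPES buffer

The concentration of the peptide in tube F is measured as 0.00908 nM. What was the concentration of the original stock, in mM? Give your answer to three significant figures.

1.00 mM

Step 1: 180 μL brought to 44.1 mL → factor 44100/180 = 245
Step 2: 320 μL + 5.9 mL = 6220 μL total → factor 6220/320 = 19.438
Step 3: 5-fold → factor 5
Step 4: 30 μL + 60 μL = 90 μL total → factor 90/30 = 3
Step 5: 25 μL + 375 μL = 400 μL total → factor 400/25 = 16
Step 6: 275 μL brought to 26.5 mL → factor 26500/275 = 96.364
Overall dilution factor = 245 × 19.438 × 5 × 3 × 16 × 96.364 = 1.1014 × 10^8
Stock = 0.00908 nM × 1.1014 × 10^8 = 1.000 × 10^6 nM = 1.00 mM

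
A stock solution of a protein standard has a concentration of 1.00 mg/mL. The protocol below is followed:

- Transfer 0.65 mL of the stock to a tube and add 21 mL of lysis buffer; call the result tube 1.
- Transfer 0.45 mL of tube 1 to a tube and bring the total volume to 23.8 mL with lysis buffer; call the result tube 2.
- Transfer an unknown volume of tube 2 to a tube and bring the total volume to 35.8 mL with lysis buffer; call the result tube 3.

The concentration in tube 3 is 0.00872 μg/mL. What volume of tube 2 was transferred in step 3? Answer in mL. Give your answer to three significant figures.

Step 1: 0.65 mL + 21 mL = 21.65 mL total → factor 21.65/0.65 = 33.308
Step 2: 0.45 mL brought to 23.8 mL → factor 23.8/0.45 = 52.889
Step 3: v brought to 35.8 mL → factor = 35.8 mL/v
Product of known-step factors = 1761.6
Overall factor = 1.00 mg/mL / (0.00872 μg/mL) = 1.1468 × 10^5
Step-3 factor = 1.1468 × 10^5 / 1761.6 = 65.099
v = 35.8 mL / 65.099 = 0.550 mL

0.550 mL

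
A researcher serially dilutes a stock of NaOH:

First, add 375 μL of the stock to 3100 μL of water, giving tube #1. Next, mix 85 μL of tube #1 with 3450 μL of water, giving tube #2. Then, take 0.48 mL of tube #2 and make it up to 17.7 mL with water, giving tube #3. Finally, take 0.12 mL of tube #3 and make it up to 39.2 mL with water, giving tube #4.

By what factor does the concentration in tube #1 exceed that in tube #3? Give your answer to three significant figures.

1.53 × 10^3

Step 1: 375 μL + 3100 μL = 3475 μL total → factor 3475/375 = 9.2667
Step 2: 85 μL + 3450 μL = 3535 μL total → factor 3535/85 = 41.588
Step 3: 0.48 mL brought to 17.7 mL → factor 17.7/0.48 = 36.875
Dilution factor to tube #1 = 9.2667; to tube #3 = 14211
[tube #1]/[tube #3] = (factor to tube #3)/(factor to tube #1) = 14211/9.2667 = 1.53 × 10^3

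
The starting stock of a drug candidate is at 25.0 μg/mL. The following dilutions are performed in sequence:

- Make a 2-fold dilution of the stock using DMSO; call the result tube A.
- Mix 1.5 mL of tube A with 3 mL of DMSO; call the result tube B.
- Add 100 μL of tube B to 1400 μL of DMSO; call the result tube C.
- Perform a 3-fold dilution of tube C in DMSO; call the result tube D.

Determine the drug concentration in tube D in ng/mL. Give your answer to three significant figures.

92.6 ng/mL

Step 1: 2-fold → factor 2
Step 2: 1.5 mL + 3 mL = 4.5 mL total → factor 4.5/1.5 = 3
Step 3: 100 μL + 1400 μL = 1500 μL total → factor 1500/100 = 15
Step 4: 3-fold → factor 3
Overall dilution factor = 2 × 3 × 15 × 3 = 270
Final = 25.0 μg/mL / 270 = 0.09259 μg/mL = 92.6 ng/mL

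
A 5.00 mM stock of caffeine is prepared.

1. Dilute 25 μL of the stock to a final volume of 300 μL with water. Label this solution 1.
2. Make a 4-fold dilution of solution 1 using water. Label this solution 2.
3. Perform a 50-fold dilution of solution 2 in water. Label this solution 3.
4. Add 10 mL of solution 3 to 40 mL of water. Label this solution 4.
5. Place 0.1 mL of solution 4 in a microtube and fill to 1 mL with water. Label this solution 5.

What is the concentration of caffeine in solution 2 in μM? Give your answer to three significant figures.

104 μM

Step 1: 25 μL brought to 300 μL → factor 300/25 = 12
Step 2: 4-fold → factor 4
Dilution factor through solution 2 = 12 × 4 = 48
[solution 2] = 5.00 mM / 48 = 0.1042 mM = 104 μM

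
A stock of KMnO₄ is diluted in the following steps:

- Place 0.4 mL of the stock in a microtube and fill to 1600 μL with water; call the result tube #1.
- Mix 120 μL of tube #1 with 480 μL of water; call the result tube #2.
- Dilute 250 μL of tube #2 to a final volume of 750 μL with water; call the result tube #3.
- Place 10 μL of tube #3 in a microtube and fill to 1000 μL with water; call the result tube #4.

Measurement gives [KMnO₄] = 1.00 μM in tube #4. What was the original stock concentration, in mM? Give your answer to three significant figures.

6.00 mM

Step 1: 0.4 mL brought to 1600 μL → factor 1.6/0.4 = 4
Step 2: 120 μL + 480 μL = 600 μL total → factor 600/120 = 5
Step 3: 250 μL brought to 750 μL → factor 750/250 = 3
Step 4: 10 μL brought to 1000 μL → factor 1000/10 = 100
Overall dilution factor = 4 × 5 × 3 × 100 = 6000
Stock = 1.00 μM × 6000 = 6000 μM = 6.00 mM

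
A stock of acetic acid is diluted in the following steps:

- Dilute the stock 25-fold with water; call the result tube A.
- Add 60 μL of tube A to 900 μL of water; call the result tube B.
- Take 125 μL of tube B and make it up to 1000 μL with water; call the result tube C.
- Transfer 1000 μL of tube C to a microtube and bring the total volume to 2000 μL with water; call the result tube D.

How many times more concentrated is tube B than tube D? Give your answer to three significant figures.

Step 1: 25-fold → factor 25
Step 2: 60 μL + 900 μL = 960 μL total → factor 960/60 = 16
Step 3: 125 μL brought to 1000 μL → factor 1000/125 = 8
Step 4: 1000 μL brought to 2000 μL → factor 2000/1000 = 2
Dilution factor to tube B = 400; to tube D = 6400
[tube B]/[tube D] = (factor to tube D)/(factor to tube B) = 6400/400 = 16.0

16.0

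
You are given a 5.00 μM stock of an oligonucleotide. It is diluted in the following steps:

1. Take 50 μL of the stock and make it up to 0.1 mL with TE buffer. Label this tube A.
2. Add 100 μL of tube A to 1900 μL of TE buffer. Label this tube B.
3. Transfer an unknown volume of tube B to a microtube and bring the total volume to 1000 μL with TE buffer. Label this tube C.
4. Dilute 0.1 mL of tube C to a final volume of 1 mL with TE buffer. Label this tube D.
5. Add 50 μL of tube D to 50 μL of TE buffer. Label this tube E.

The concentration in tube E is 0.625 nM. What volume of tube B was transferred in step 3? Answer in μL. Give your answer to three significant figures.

Step 1: 50 μL brought to 0.1 mL → factor 100/50 = 2
Step 2: 100 μL + 1900 μL = 2000 μL total → factor 2000/100 = 20
Step 3: v brought to 1000 μL → factor = 1000 μL/v
Step 4: 0.1 mL brought to 1 mL → factor 1/0.1 = 10
Step 5: 50 μL + 50 μL = 100 μL total → factor 100/50 = 2
Product of known-step factors = 800
Overall factor = 5.00 μM / (0.625 nM) = 8000
Step-3 factor = 8000 / 800 = 10
v = 1000 μL / 10 = 100 μL

100 μL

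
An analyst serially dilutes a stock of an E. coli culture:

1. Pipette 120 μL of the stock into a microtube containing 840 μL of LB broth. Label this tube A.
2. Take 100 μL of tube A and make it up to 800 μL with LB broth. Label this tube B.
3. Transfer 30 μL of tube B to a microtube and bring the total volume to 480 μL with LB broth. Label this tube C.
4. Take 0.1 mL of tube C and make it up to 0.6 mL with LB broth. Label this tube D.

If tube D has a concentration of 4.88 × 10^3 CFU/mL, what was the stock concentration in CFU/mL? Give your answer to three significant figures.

3.00 × 10^7 CFU/mL

Step 1: 120 μL + 840 μL = 960 μL total → factor 960/120 = 8
Step 2: 100 μL brought to 800 μL → factor 800/100 = 8
Step 3: 30 μL brought to 480 μL → factor 480/30 = 16
Step 4: 0.1 mL brought to 0.6 mL → factor 0.6/0.1 = 6
Overall dilution factor = 8 × 8 × 16 × 6 = 6144
Stock = 4.88 × 10^3 CFU/mL × 6144 = 3.00 × 10^7 CFU/mL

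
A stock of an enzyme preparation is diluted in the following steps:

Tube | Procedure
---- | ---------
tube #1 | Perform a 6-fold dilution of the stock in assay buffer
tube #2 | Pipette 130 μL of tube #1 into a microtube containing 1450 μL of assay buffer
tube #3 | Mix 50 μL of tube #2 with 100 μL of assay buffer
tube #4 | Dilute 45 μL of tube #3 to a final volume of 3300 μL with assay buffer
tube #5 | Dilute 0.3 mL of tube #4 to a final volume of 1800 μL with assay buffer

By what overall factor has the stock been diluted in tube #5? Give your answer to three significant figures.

9.63 × 10^4

Step 1: 6-fold → factor 6
Step 2: 130 μL + 1450 μL = 1580 μL total → factor 1580/130 = 12.154
Step 3: 50 μL + 100 μL = 150 μL total → factor 150/50 = 3
Step 4: 45 μL brought to 3300 μL → factor 3300/45 = 73.333
Step 5: 0.3 mL brought to 1800 μL → factor 1.8/0.3 = 6
Overall dilution factor = 6 × 12.154 × 3 × 73.333 × 6 = 96258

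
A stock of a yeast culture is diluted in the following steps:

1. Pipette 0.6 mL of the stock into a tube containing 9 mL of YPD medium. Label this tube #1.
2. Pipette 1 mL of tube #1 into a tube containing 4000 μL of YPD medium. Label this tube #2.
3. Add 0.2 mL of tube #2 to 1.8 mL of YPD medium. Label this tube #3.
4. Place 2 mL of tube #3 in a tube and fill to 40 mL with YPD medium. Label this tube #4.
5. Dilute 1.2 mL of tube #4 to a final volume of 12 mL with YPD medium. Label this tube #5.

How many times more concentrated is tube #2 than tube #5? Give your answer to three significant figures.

2.00 × 10^3

Step 1: 0.6 mL + 9 mL = 9.6 mL total → factor 9.6/0.6 = 16
Step 2: 1 mL + 4000 μL = 5 mL total → factor 5/1 = 5
Step 3: 0.2 mL + 1.8 mL = 2 mL total → factor 2/0.2 = 10
Step 4: 2 mL brought to 40 mL → factor 40/2 = 20
Step 5: 1.2 mL brought to 12 mL → factor 12/1.2 = 10
Dilution factor to tube #2 = 80; to tube #5 = 1.6 × 10^5
[tube #2]/[tube #5] = (factor to tube #5)/(factor to tube #2) = 1.6 × 10^5/80 = 2.00 × 10^3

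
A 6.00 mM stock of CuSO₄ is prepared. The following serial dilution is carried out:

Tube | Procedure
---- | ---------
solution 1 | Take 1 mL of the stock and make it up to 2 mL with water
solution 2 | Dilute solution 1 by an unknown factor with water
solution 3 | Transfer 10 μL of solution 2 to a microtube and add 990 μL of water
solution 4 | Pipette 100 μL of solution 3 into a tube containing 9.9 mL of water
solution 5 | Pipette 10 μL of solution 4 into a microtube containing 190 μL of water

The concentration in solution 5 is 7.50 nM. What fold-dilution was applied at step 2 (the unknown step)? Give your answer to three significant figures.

Step 1: 1 mL brought to 2 mL → factor 2/1 = 2
Step 2: unknown factor x
Step 3: 10 μL + 990 μL = 1000 μL total → factor 1000/10 = 100
Step 4: 100 μL + 9.9 mL = 10000 μL total → factor 10000/100 = 100
Step 5: 10 μL + 190 μL = 200 μL total → factor 200/10 = 20
Product of known-step factors = 4 × 10^5
Overall factor = 6.00 mM / (7.50 nM) = 8 × 10^5
x = 8 × 10^5 / 4 × 10^5 = 2.00

2.00-fold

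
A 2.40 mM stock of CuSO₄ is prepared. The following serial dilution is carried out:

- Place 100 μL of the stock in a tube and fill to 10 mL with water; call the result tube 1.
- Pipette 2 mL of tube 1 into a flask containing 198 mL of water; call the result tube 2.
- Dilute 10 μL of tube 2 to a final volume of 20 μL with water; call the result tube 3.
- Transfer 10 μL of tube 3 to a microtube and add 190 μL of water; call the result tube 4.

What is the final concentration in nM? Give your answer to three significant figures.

Step 1: 100 μL brought to 10 mL → factor 10000/100 = 100
Step 2: 2 mL + 198 mL = 200 mL total → factor 200/2 = 100
Step 3: 10 μL brought to 20 μL → factor 20/10 = 2
Step 4: 10 μL + 190 μL = 200 μL total → factor 200/10 = 20
Overall dilution factor = 100 × 100 × 2 × 20 = 4 × 10^5
Final = 2.40 mM / 4 × 10^5 = 6.000 × 10^-6 mM = 6.00 nM

6.00 nM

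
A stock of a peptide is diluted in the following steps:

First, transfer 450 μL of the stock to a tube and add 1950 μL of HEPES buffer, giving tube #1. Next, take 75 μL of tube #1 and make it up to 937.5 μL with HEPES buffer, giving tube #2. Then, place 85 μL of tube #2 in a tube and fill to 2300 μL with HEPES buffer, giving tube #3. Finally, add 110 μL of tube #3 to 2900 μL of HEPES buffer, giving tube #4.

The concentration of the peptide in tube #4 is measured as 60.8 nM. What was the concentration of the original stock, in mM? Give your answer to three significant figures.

3.00 mM

Step 1: 450 μL + 1950 μL = 2400 μL total → factor 2400/450 = 5.3333
Step 2: 75 μL brought to 937.5 μL → factor 937.5/75 = 12.5
Step 3: 85 μL brought to 2300 μL → factor 2300/85 = 27.059
Step 4: 110 μL + 2900 μL = 3010 μL total → factor 3010/110 = 27.364
Overall dilution factor = 5.3333 × 12.5 × 27.059 × 27.364 = 49362
Stock = 60.8 nM × 49362 = 3.001 × 10^6 nM = 3.00 mM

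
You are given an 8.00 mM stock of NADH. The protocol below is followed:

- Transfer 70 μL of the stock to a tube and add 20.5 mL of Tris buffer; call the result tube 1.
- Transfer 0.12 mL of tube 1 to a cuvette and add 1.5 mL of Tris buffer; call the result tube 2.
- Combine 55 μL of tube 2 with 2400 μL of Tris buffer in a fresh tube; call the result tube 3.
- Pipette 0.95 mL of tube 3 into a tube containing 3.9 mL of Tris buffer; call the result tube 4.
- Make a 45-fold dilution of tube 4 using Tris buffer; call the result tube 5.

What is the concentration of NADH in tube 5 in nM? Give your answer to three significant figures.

Step 1: 70 μL + 20.5 mL = 20570 μL total → factor 20570/70 = 293.86
Step 2: 0.12 mL + 1.5 mL = 1.62 mL total → factor 1.62/0.12 = 13.5
Step 3: 55 μL + 2400 μL = 2455 μL total → factor 2455/55 = 44.636
Step 4: 0.95 mL + 3.9 mL = 4.85 mL total → factor 4.85/0.95 = 5.1053
Step 5: 45-fold → factor 45
Overall dilution factor = 293.86 × 13.5 × 44.636 × 5.1053 × 45 = 4.0681 × 10^7
Final = 8.00 mM / 4.0681 × 10^7 = 1.967 × 10^-7 mM = 0.197 nM

0.197 nM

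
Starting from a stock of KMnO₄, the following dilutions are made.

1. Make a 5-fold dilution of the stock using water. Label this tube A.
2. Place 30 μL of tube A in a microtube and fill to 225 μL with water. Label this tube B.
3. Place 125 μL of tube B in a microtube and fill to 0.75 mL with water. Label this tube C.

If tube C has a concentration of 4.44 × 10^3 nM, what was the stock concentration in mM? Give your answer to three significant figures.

0.999 mM

Step 1: 5-fold → factor 5
Step 2: 30 μL brought to 225 μL → factor 225/30 = 7.5
Step 3: 125 μL brought to 0.75 mL → factor 750/125 = 6
Overall dilution factor = 5 × 7.5 × 6 = 225
Stock = 4.44 × 10^3 nM × 225 = 9.990 × 10^5 nM = 0.999 mM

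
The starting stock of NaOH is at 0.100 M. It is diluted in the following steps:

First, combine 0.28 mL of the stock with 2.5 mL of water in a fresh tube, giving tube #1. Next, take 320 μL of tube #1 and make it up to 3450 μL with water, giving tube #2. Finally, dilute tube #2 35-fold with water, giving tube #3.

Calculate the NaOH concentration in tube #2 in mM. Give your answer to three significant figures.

Step 1: 0.28 mL + 2.5 mL = 2.78 mL total → factor 2.78/0.28 = 9.9286
Step 2: 320 μL brought to 3450 μL → factor 3450/320 = 10.781
Dilution factor through tube #2 = 9.9286 × 10.781 = 107.04
[tube #2] = 0.100 M / 107.04 = 0.0009342 M = 0.934 mM

0.934 mM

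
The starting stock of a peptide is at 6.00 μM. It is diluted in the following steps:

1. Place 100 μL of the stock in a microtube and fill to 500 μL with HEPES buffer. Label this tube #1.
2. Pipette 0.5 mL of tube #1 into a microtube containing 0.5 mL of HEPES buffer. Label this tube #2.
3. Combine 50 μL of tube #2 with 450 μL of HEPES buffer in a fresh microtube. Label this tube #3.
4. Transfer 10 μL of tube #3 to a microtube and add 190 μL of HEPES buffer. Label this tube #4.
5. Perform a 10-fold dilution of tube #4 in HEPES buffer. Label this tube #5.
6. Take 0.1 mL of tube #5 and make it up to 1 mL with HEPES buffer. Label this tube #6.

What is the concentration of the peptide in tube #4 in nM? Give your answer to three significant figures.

Step 1: 100 μL brought to 500 μL → factor 500/100 = 5
Step 2: 0.5 mL + 0.5 mL = 1 mL total → factor 1/0.5 = 2
Step 3: 50 μL + 450 μL = 500 μL total → factor 500/50 = 10
Step 4: 10 μL + 190 μL = 200 μL total → factor 200/10 = 20
Dilution factor through tube #4 = 5 × 2 × 10 × 20 = 2000
[tube #4] = 6.00 μM / 2000 = 0.003000 μM = 3.00 nM

3.00 nM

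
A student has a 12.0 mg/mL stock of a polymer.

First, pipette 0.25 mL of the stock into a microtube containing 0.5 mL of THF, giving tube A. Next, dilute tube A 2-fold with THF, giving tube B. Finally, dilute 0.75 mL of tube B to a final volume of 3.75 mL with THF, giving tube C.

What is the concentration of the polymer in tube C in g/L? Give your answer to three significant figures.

Step 1: 0.25 mL + 0.5 mL = 0.75 mL total → factor 0.75/0.25 = 3
Step 2: 2-fold → factor 2
Step 3: 0.75 mL brought to 3.75 mL → factor 3.75/0.75 = 5
Overall dilution factor = 3 × 2 × 5 = 30
Final = 12.0 mg/mL / 30 = 0.4000 mg/mL = 0.400 g/L

0.400 g/L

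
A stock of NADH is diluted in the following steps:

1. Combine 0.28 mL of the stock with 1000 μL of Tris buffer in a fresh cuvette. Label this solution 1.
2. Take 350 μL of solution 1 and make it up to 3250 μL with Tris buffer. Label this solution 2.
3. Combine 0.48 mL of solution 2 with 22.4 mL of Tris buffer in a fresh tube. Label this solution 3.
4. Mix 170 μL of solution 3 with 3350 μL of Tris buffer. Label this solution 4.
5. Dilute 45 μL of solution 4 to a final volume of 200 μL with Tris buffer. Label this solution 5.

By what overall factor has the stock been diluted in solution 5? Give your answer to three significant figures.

1.86 × 10^5

Step 1: 0.28 mL + 1000 μL = 1.28 mL total → factor 1.28/0.28 = 4.5714
Step 2: 350 μL brought to 3250 μL → factor 3250/350 = 9.2857
Step 3: 0.48 mL + 22.4 mL = 22.88 mL total → factor 22.88/0.48 = 47.667
Step 4: 170 μL + 3350 μL = 3520 μL total → factor 3520/170 = 20.706
Step 5: 45 μL brought to 200 μL → factor 200/45 = 4.4444
Overall dilution factor = 4.5714 × 9.2857 × 47.667 × 20.706 × 4.4444 = 1.8621 × 10^5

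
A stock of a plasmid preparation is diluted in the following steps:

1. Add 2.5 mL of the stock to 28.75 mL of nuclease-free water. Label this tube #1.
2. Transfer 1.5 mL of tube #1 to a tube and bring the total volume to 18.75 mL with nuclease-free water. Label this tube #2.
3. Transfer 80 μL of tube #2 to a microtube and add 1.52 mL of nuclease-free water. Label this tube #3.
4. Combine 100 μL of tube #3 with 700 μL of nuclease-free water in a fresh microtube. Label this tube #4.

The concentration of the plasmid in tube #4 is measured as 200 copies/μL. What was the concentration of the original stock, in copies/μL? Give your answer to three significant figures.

5.00 × 10^6 copies/μL

Step 1: 2.5 mL + 28.75 mL = 31.25 mL total → factor 31.25/2.5 = 12.5
Step 2: 1.5 mL brought to 18.75 mL → factor 18.75/1.5 = 12.5
Step 3: 80 μL + 1.52 mL = 1600 μL total → factor 1600/80 = 20
Step 4: 100 μL + 700 μL = 800 μL total → factor 800/100 = 8
Overall dilution factor = 12.5 × 12.5 × 20 × 8 = 25000
Stock = 200 copies/μL × 25000 = 5.00 × 10^6 copies/μL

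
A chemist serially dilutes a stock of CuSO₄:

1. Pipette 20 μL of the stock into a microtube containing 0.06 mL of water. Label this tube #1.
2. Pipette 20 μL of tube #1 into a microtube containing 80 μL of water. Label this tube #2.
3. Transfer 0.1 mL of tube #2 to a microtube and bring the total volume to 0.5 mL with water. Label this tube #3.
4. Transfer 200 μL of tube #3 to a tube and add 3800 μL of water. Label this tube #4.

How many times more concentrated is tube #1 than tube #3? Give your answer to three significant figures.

Step 1: 20 μL + 0.06 mL = 80 μL total → factor 80/20 = 4
Step 2: 20 μL + 80 μL = 100 μL total → factor 100/20 = 5
Step 3: 0.1 mL brought to 0.5 mL → factor 0.5/0.1 = 5
Dilution factor to tube #1 = 4; to tube #3 = 100
[tube #1]/[tube #3] = (factor to tube #3)/(factor to tube #1) = 100/4 = 25.0

25.0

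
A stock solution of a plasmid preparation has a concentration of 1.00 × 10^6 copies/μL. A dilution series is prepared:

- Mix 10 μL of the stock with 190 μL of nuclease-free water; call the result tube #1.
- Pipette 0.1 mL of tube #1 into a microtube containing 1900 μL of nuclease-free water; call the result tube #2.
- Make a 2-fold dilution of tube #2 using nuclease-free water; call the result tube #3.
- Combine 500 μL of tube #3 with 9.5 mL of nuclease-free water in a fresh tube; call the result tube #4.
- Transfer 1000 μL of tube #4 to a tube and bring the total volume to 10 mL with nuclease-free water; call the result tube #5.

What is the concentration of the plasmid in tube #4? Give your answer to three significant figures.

Step 1: 10 μL + 190 μL = 200 μL total → factor 200/10 = 20
Step 2: 0.1 mL + 1900 μL = 2 mL total → factor 2/0.1 = 20
Step 3: 2-fold → factor 2
Step 4: 500 μL + 9.5 mL = 10000 μL total → factor 10000/500 = 20
Dilution factor through tube #4 = 20 × 20 × 2 × 20 = 16000
[tube #4] = 1.00 × 10^6 copies/μL / 16000 = 62.5 copies/μL

62.5 copies/μL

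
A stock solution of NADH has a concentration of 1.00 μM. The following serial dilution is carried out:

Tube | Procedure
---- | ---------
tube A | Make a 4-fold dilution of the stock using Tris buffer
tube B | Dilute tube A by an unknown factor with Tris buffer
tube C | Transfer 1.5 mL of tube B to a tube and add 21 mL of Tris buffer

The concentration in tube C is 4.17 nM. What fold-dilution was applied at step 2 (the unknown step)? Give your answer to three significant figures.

4.00-fold

Step 1: 4-fold → factor 4
Step 2: unknown factor x
Step 3: 1.5 mL + 21 mL = 22.5 mL total → factor 22.5/1.5 = 15
Product of known-step factors = 60
Overall factor = 1.00 μM / (4.17 nM) = 239.81
x = 239.81 / 60 = 4.00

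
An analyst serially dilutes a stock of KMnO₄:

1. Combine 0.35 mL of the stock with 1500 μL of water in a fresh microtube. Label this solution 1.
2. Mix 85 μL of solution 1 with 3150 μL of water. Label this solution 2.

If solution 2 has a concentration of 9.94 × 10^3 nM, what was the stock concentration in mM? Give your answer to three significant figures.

2.00 mM

Step 1: 0.35 mL + 1500 μL = 1.85 mL total → factor 1.85/0.35 = 5.2857
Step 2: 85 μL + 3150 μL = 3235 μL total → factor 3235/85 = 38.059
Overall dilution factor = 5.2857 × 38.059 = 201.17
Stock = 9.94 × 10^3 nM × 201.17 = 2.000 × 10^6 nM = 2.00 mM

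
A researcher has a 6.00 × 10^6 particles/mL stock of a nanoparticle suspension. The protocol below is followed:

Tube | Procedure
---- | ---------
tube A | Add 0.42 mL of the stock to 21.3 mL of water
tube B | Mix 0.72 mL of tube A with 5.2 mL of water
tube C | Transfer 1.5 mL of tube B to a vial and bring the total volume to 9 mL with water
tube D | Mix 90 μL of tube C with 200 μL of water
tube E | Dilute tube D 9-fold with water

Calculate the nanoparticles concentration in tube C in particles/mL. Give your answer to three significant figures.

Step 1: 0.42 mL + 21.3 mL = 21.72 mL total → factor 21.72/0.42 = 51.714
Step 2: 0.72 mL + 5.2 mL = 5.92 mL total → factor 5.92/0.72 = 8.2222
Step 3: 1.5 mL brought to 9 mL → factor 9/1.5 = 6
Dilution factor through tube C = 51.714 × 8.2222 × 6 = 2551.2
[tube C] = 6.00 × 10^6 particles/mL / 2551.2 = 2.35 × 10^3 particles/mL

2.35 × 10^3 particles/mL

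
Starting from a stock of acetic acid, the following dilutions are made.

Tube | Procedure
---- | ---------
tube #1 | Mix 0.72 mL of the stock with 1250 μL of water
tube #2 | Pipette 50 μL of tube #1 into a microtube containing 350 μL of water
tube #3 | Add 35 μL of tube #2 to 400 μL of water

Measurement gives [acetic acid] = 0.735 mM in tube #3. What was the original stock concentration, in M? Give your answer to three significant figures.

0.200 M

Step 1: 0.72 mL + 1250 μL = 1.97 mL total → factor 1.97/0.72 = 2.7361
Step 2: 50 μL + 350 μL = 400 μL total → factor 400/50 = 8
Step 3: 35 μL + 400 μL = 435 μL total → factor 435/35 = 12.429
Overall dilution factor = 2.7361 × 8 × 12.429 = 272.05
Stock = 0.735 mM × 272.05 = 200.0 mM = 0.200 M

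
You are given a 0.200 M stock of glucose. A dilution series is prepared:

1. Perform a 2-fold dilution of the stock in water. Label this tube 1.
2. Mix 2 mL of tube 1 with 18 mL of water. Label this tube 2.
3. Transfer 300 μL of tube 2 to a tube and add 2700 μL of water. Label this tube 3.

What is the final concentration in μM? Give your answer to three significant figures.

Step 1: 2-fold → factor 2
Step 2: 2 mL + 18 mL = 20 mL total → factor 20/2 = 10
Step 3: 300 μL + 2700 μL = 3000 μL total → factor 3000/300 = 10
Overall dilution factor = 2 × 10 × 10 = 200
Final = 0.200 M / 200 = 0.001000 M = 1.00 × 10^3 μM

1.00 × 10^3 μM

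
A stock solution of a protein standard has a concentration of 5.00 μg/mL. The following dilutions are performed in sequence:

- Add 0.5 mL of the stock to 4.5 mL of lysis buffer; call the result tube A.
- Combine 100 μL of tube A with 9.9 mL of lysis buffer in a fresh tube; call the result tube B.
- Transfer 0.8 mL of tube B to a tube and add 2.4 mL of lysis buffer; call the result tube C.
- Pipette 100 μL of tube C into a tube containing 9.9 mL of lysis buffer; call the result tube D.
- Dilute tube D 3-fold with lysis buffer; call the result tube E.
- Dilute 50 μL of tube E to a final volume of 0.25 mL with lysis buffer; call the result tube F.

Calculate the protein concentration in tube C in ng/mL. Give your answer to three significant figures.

Step 1: 0.5 mL + 4.5 mL = 5 mL total → factor 5/0.5 = 10
Step 2: 100 μL + 9.9 mL = 10000 μL total → factor 10000/100 = 100
Step 3: 0.8 mL + 2.4 mL = 3.2 mL total → factor 3.2/0.8 = 4
Dilution factor through tube C = 10 × 100 × 4 = 4000
[tube C] = 5.00 μg/mL / 4000 = 0.001250 μg/mL = 1.25 ng/mL

1.25 ng/mL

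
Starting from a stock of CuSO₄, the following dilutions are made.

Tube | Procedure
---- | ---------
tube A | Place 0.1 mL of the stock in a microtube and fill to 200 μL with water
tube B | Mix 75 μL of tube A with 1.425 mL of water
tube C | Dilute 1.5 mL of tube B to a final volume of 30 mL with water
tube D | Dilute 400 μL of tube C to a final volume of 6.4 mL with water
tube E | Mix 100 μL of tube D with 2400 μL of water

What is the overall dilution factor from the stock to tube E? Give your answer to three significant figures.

3.20 × 10^5

Step 1: 0.1 mL brought to 200 μL → factor 0.2/0.1 = 2
Step 2: 75 μL + 1.425 mL = 1500 μL total → factor 1500/75 = 20
Step 3: 1.5 mL brought to 30 mL → factor 30/1.5 = 20
Step 4: 400 μL brought to 6.4 mL → factor 6400/400 = 16
Step 5: 100 μL + 2400 μL = 2500 μL total → factor 2500/100 = 25
Overall dilution factor = 2 × 20 × 20 × 16 × 25 = 3.2 × 10^5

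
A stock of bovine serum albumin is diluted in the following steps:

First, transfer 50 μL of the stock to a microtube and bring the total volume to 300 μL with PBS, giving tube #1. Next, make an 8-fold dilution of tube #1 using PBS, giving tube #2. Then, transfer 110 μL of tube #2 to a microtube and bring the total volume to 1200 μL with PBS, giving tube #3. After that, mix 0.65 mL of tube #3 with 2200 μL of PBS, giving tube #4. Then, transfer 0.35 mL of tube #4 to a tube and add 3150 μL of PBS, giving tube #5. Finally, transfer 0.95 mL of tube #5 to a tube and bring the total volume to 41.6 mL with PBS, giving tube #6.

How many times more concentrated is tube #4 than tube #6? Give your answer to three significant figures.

438

Step 1: 50 μL brought to 300 μL → factor 300/50 = 6
Step 2: 8-fold → factor 8
Step 3: 110 μL brought to 1200 μL → factor 1200/110 = 10.909
Step 4: 0.65 mL + 2200 μL = 2.85 mL total → factor 2.85/0.65 = 4.3846
Step 5: 0.35 mL + 3150 μL = 3.5 mL total → factor 3.5/0.35 = 10
Step 6: 0.95 mL brought to 41.6 mL → factor 41.6/0.95 = 43.789
Dilution factor to tube #4 = 2295.9; to tube #6 = 1.0054 × 10^6
[tube #4]/[tube #6] = (factor to tube #6)/(factor to tube #4) = 1.0054 × 10^6/2295.9 = 438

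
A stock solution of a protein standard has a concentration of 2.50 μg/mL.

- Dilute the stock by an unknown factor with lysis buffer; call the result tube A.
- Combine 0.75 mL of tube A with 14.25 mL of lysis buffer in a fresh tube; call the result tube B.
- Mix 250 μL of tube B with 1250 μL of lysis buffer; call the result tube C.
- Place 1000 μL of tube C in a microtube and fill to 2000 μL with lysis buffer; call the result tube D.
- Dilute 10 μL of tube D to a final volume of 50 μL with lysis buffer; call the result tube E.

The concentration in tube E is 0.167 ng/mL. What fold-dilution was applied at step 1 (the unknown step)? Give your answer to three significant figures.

12.5-fold

Step 1: unknown factor x
Step 2: 0.75 mL + 14.25 mL = 15 mL total → factor 15/0.75 = 20
Step 3: 250 μL + 1250 μL = 1500 μL total → factor 1500/250 = 6
Step 4: 1000 μL brought to 2000 μL → factor 2000/1000 = 2
Step 5: 10 μL brought to 50 μL → factor 50/10 = 5
Product of known-step factors = 1200
Overall factor = 2.50 μg/mL / (0.167 ng/mL) = 14970
x = 14970 / 1200 = 12.5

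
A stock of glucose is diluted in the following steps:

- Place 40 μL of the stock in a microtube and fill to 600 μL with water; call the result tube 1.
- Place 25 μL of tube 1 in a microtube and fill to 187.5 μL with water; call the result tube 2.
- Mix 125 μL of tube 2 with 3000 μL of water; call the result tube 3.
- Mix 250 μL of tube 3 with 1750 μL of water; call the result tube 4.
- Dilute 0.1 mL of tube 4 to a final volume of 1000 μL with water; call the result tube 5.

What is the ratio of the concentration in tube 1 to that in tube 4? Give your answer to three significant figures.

Step 1: 40 μL brought to 600 μL → factor 600/40 = 15
Step 2: 25 μL brought to 187.5 μL → factor 187.5/25 = 7.5
Step 3: 125 μL + 3000 μL = 3125 μL total → factor 3125/125 = 25
Step 4: 250 μL + 1750 μL = 2000 μL total → factor 2000/250 = 8
Dilution factor to tube 1 = 15; to tube 4 = 22500
[tube 1]/[tube 4] = (factor to tube 4)/(factor to tube 1) = 22500/15 = 1.50 × 10^3

1.50 × 10^3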